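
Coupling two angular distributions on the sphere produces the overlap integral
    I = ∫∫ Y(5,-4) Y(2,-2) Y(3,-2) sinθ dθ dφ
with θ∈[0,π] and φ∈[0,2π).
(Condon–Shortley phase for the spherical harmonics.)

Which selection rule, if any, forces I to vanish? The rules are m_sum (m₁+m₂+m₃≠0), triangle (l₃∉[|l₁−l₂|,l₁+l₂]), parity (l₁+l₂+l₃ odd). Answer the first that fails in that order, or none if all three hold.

azimuthal sum: -4 − 2 − 2 = -8  ✗
3 ≤ 3 ≤ 7 (triangle on l)
L = 5 + 2 + 3 = 10 (even)

m_sum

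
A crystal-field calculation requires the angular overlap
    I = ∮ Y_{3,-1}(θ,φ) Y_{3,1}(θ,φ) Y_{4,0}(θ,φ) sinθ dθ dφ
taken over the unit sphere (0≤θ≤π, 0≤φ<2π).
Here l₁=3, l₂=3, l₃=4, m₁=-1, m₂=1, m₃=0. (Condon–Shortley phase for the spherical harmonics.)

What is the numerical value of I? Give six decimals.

-0.025645

m-sum 0 ✓  L=10 even ✓  0≤4≤6 ✓
Π(2lᵢ+1) = 7×7×9 = 441
triangle coeff Δ(3,3,4) = 1/34650
Σ_t [0,2]: t=0:+1/72 t=1:−1/16 t=2:+1/72 = -5/144
(3j)²=2/77 [(3 3 4; 0 0 0)], sign=-1
Σ_t [0,2]: t=0:+1/1152 t=1:−1/36 t=2:+1/32 = 5/1152
(3j)²=1/1386 [(3 3 4; -1 1 0)], sign=+1
⇒ 4πI² = 1/121
I = (-1)√(1/121/(4π)) = -0.02564498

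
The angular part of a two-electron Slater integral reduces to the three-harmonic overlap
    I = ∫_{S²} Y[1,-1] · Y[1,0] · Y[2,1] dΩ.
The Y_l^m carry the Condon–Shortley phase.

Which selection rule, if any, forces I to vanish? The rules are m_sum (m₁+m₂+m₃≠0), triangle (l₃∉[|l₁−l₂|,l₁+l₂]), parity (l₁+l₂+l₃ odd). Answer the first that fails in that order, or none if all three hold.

Σmᵢ = 0  ✓
l₃∈[|l₁−l₂|,l₁+l₂]=[0,2], have l₃=2  ✓
Σlᵢ = 4 ⇒ even  ✓

none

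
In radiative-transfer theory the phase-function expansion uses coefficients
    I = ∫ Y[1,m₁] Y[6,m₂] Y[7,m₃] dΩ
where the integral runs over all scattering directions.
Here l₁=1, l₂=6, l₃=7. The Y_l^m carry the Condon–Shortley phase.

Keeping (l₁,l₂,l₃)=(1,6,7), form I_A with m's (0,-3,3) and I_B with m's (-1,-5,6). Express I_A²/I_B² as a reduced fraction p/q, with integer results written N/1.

20/39

Shared (l₁,l₂,l₃)=(1,6,7): N and (l;000)² cancel in I_A²/I_B².
A: Δ = 0!·2!·12!/15! = 1/1365; Racah Σ t=0..0: t=0:+1/2177280 = 1/2177280; ⇒ 3j(1 6 7; 0 -3 3)² = 8/273, sgn +1
B: Δ = 0!·2!·12!/15! = 1/1365; Racah Σ t=0..0: t=0:+1/79833600 = 1/79833600; ⇒ 3j(1 6 7; -1 -5 6)² = 2/35, sgn -1
I_A²/I_B² = (8/273)/(2/35) = 20/39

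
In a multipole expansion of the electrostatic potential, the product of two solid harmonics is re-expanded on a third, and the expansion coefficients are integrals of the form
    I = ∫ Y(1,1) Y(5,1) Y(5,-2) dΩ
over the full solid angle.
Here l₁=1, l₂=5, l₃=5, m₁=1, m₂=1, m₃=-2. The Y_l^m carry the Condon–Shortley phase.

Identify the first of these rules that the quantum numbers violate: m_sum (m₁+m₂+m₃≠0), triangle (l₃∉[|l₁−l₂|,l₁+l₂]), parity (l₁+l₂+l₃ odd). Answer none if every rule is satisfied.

Σmᵢ = 0  ✓
l₃∈[|l₁−l₂|,l₁+l₂]=[4,6], have l₃=5  ✓
Σlᵢ = 11 ⇒ odd  ✗

parity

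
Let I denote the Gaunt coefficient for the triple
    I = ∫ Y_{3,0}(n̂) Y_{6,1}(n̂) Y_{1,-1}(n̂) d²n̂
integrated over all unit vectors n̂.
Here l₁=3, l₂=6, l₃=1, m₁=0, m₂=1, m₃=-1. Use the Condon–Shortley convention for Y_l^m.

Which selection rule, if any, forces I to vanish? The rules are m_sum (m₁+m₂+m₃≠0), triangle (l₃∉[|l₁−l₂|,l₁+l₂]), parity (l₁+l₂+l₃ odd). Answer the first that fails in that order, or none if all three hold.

azimuthal sum: 0 + 1 − 1 = 0  ✓
3 ≤ 1 ≤ 9 (triangle on l)  ✗
L = 3 + 6 + 1 = 10 (even)

triangle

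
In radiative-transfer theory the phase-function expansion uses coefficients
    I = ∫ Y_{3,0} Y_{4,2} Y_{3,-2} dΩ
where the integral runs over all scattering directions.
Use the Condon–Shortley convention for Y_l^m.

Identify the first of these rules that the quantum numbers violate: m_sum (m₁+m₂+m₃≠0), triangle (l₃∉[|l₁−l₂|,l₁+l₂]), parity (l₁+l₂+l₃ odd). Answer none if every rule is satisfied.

azimuthal sum: 0 + 2 − 2 = 0  ✓
1 ≤ 3 ≤ 7 (triangle on l)  ✓
L = 3 + 4 + 3 = 10 (even)  ✓

none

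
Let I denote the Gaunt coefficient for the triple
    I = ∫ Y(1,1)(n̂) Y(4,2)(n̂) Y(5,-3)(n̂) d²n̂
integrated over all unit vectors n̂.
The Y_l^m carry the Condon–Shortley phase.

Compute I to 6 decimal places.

Rules hold: Σm=0, L=10 even, 3≤5≤5.
N = 3·9·11 = 297
Δ = 0!·2!·8!/11! = 1/495
Racah Σ t=0..0: t=0:+1/576 = 1/576
⇒ 3j(1 4 5; 0 0 0)² = 5/99, sgn -1
Racah Σ t=0..0: t=0:+1/2880 = 1/2880
⇒ 3j(1 4 5; 1 2 -3)² = 28/495, sgn +1
4πI² = N·(3j₀)²·(3jₘ)² = 28/33
I = -1·√(0.848485/4π) = -0.25984664

-0.259847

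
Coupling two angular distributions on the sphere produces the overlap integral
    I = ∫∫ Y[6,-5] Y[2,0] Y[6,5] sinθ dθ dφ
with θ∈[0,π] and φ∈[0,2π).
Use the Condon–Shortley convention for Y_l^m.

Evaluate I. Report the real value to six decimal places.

m-sum 0 ✓  L=14 even ✓  4≤6≤8 ✓
Π(2lᵢ+1) = 13×5×13 = 845
triangle coeff Δ(6,2,6) = 1/90090
Σ_t [0,2]: t=0:+1/69120 t=1:−1/14400 t=2:+1/69120 = -7/172800
(3j)²=14/715 [(6 2 6; 0 0 0)], sign=-1
Σ_t [1,2]: t=1:−1/3628800 t=2:+1/1451520 = 1/2419200
(3j)²=11/910 [(6 2 6; -5 0 5)], sign=-1
⇒ 4πI² = 1/5
I = (+1)√(1/5/(4π)) = 0.12615663

0.126157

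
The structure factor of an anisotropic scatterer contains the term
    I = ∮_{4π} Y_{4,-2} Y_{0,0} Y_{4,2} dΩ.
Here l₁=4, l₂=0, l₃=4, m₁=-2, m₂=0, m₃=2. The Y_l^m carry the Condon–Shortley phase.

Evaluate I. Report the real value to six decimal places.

0.282095

Checks pass: Σm=0; 8 even; l₃=4∈[4,4].
(2·4+1)(2·0+1)(2·4+1) = 81
Δ: 0! 8! 0! / 9! → 1/9
sum: t=0:+1/576 = 1/576
3j²(4 0 4; 0 0 0) = Δ·Π!·Σ² = 1/9  (sign +1)
sum: t=0:+1/1440 = 1/1440
3j²(4 0 4; -2 0 2) = Δ·Π!·Σ² = 1/9  (sign +1)
combine: 4πI² = 81·1/9·1/9 = 1/1
take √, sign +1: I = 0.28209479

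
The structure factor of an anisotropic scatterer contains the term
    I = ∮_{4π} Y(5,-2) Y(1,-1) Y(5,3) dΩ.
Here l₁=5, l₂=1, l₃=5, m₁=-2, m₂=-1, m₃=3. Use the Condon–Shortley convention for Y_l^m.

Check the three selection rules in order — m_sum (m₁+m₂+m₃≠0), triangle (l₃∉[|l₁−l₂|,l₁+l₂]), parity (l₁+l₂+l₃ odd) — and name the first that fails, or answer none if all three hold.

parity

azimuthal sum: -2 − 1 + 3 = 0  ✓
4 ≤ 5 ≤ 6 (triangle on l)  ✓
L = 5 + 1 + 5 = 11 (odd)  ✗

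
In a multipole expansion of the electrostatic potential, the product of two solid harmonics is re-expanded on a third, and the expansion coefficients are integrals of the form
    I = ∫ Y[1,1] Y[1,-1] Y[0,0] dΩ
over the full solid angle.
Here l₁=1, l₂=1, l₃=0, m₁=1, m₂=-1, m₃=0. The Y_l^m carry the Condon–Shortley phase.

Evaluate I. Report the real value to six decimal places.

Rules hold: Σm=0, L=2 even, 0≤0≤2.
N = 3·3·1 = 9
Δ = 2!·0!·0!/3! = 1/3
Racah Σ t=1..1: t=1:−1/1 = -1/1
⇒ 3j(1 1 0; 0 0 0)² = 1/3, sgn -1
Racah Σ t=0..0: t=0:+1/2 = 1/2
⇒ 3j(1 1 0; 1 -1 0)² = 1/3, sgn +1
4πI² = N·(3j₀)²·(3jₘ)² = 1/1
I = -1·√(1/4π) = -0.28209479

-0.282095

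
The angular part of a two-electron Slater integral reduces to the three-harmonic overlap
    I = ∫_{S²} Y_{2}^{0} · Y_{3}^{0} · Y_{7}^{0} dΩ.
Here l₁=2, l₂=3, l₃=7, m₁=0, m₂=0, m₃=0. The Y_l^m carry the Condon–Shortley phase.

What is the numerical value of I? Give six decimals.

0.000000

|2−3|≤7≤2+3 violated ⇒ I = 0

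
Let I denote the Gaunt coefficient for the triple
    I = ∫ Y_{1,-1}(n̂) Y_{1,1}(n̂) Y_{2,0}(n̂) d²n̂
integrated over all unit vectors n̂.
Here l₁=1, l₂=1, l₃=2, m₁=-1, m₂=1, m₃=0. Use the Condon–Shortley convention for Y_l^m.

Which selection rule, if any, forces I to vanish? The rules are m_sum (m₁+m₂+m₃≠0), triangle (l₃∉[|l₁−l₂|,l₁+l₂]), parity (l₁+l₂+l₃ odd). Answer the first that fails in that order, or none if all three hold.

m₁+m₂+m₃ = -1 + 1 + 0 = 0  ✓
triangle: |1−1|=0 ≤ l₃=2 ≤ 1+1=2  ✓
parity: l₁+l₂+l₃ = 4 is even  ✓

none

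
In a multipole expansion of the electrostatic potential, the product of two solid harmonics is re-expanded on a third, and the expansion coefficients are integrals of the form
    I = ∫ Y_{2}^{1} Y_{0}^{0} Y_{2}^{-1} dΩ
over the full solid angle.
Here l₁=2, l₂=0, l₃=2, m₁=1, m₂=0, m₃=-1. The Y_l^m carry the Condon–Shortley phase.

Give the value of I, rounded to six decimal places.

-0.282095

m-sum 0 ✓  L=4 even ✓  2≤2≤2 ✓
Π(2lᵢ+1) = 5×1×5 = 25
triangle coeff Δ(2,0,2) = 1/5
Σ_t [0,0]: t=0:+1/4 = 1/4
(3j)²=1/5 [(2 0 2; 0 0 0)], sign=+1
Σ_t [0,0]: t=0:+1/6 = 1/6
(3j)²=1/5 [(2 0 2; 1 0 -1)], sign=-1
⇒ 4πI² = 1/1
I = (-1)√(1/1/(4π)) = -0.28209479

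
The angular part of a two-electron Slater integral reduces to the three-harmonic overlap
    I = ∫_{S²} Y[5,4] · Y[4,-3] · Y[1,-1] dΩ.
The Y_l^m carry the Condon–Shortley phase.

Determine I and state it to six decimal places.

Rules hold: Σm=0, L=10 even, 1≤1≤9.
N = 11·9·3 = 297
Δ = 8!·2!·0!/11! = 1/495
Racah Σ t=4..4: t=4:+1/576 = 1/576
⇒ 3j(5 4 1; 0 0 0)² = 5/99, sgn -1
Racah Σ t=1..1: t=1:−1/10080 = -1/10080
⇒ 3j(5 4 1; 4 -3 -1)² = 4/55, sgn -1
4πI² = N·(3j₀)²·(3jₘ)² = 12/11
I = +1·√(1.09091/4π) = 0.29463840

0.294638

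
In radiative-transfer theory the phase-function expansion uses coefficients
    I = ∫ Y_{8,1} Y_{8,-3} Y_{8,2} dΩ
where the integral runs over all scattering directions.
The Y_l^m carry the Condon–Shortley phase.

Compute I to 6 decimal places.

m-sum 0 ✓  L=24 even ✓  0≤8≤16 ✓
Π(2lᵢ+1) = 17×17×17 = 4913
triangle coeff Δ(8,8,8) = 1/236637794250
Σ_t [0,8]: t=0:+1/65548320768000 t=1:−1/128024064000 t=2:+1/2985984000 t=3:−1/373248000 t=4:+1/191102976 t=5:−1/373248000 t=6:+1/2985984000 t=7:−1/128024064000 t=8:+1/65548320768000 = 11/20808990720
(3j)²=490/96577 [(8 8 8; 0 0 0)], sign=+1
Σ_t [0,5]: t=0:+1/146313216000 t=1:−1/4180377600 t=2:+1/746496000 t=3:−1/597196800 t=4:+1/2090188800 t=5:−1/41803776000 = -11/97542144000
(3j)²=594/482885 [(8 8 8; 1 -3 2)], sign=-1
⇒ 4πI² = 989604/32273761
I = (-1)√(989604/32273761/(4π)) = -0.04939705

-0.049397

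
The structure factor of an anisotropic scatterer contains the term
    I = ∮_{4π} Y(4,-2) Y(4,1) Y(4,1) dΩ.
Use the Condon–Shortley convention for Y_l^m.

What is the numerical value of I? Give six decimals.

Rules hold: Σm=0, L=12 even, 0≤4≤8.
N = 9·9·9 = 729
Δ = 4!·4!·4!/13! = 1/450450
Racah Σ t=0..4: t=0:+1/13824 t=1:−1/216 t=2:+1/64 t=3:−1/216 t=4:+1/13824 = 5/768
⇒ 3j(4 4 4; 0 0 0)² = 18/1001, sgn +1
Racah Σ t=2..4: t=2:+1/576 t=3:−1/144 t=4:+1/576 = -1/288
⇒ 3j(4 4 4; -2 1 1)² = 20/1001, sgn +1
4πI² = N·(3j₀)²·(3jₘ)² = 262440/1002001
I = +1·√(0.261916/4π) = 0.14436968

0.144370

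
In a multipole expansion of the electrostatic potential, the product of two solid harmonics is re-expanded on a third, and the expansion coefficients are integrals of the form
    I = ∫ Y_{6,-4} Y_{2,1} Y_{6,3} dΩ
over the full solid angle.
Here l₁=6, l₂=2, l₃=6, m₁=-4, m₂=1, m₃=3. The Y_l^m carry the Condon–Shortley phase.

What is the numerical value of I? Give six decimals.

Checks pass: Σm=0; 14 even; l₃=6∈[4,8].
(2·6+1)(2·2+1)(2·6+1) = 845
Δ: 2! 10! 2! / 15! → 1/90090
sum: t=0:+1/69120 t=1:−1/14400 t=2:+1/69120 = -7/172800
3j²(6 2 6; 0 0 0) = Δ·Π!·Σ² = 14/715  (sign -1)
sum: t=1:−1/725760 t=2:+1/161280 = 1/207360
3j²(6 2 6; -4 1 3) = Δ·Π!·Σ² = 7/286  (sign -1)
combine: 4πI² = 845·14/715·7/286 = 49/121
take √, sign +1: I = 0.17951487

0.179515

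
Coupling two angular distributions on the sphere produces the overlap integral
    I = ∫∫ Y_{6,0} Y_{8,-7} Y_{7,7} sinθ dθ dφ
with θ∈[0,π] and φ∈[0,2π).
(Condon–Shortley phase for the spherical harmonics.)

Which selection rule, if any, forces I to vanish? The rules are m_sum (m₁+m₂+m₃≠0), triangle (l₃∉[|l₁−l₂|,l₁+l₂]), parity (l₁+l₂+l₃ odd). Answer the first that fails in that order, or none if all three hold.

azimuthal sum: 0 − 7 + 7 = 0  ✓
2 ≤ 7 ≤ 14 (triangle on l)  ✓
L = 6 + 8 + 7 = 21 (odd)  ✗

parity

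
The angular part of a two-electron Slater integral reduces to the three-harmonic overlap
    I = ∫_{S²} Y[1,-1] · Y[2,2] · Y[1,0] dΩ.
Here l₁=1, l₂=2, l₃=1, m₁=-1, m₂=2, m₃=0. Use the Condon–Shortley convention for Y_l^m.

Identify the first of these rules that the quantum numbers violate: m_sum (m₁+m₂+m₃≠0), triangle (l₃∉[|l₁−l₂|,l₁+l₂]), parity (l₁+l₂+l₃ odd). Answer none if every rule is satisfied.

m_sum

m₁+m₂+m₃ = -1 + 2 + 0 = 1  ✗
triangle: |1−2|=1 ≤ l₃=1 ≤ 1+2=3
parity: l₁+l₂+l₃ = 4 is even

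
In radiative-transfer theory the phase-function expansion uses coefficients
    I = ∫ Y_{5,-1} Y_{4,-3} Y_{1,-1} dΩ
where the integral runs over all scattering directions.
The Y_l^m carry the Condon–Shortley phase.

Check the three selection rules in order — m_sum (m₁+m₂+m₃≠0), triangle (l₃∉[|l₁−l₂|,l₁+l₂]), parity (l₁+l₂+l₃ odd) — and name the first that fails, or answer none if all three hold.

m₁+m₂+m₃ = -1 − 3 − 1 = -5  ✗
triangle: |5−4|=1 ≤ l₃=1 ≤ 5+4=9
parity: l₁+l₂+l₃ = 10 is even

m_sum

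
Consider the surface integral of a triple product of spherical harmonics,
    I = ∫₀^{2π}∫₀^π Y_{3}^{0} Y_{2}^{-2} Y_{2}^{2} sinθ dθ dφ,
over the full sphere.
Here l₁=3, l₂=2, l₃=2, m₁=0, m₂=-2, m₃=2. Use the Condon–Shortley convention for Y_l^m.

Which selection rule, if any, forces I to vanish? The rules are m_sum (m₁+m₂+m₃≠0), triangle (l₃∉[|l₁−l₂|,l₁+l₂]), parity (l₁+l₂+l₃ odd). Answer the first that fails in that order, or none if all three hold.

Σmᵢ = 0  ✓
l₃∈[|l₁−l₂|,l₁+l₂]=[1,5], have l₃=2  ✓
Σlᵢ = 7 ⇒ odd  ✗

parity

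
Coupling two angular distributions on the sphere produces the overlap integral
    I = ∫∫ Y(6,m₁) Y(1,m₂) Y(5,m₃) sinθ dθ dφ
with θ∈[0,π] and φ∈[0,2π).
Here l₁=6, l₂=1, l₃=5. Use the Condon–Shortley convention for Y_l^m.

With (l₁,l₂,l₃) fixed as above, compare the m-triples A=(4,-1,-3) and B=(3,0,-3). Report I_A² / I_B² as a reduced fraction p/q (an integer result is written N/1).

5/3

Shared (l₁,l₂,l₃)=(6,1,5): N and (l;000)² cancel in I_A²/I_B².
A: Δ = 2!·10!·0!/13! = 1/858; Racah Σ t=0..0: t=0:+1/161280 = 1/161280; ⇒ 3j(6 1 5; 4 -1 -3)² = 15/286, sgn +1
B: Δ = 2!·10!·0!/13! = 1/858; Racah Σ t=1..1: t=1:−1/80640 = -1/80640; ⇒ 3j(6 1 5; 3 0 -3)² = 9/286, sgn -1
I_A²/I_B² = (15/286)/(9/286) = 5/3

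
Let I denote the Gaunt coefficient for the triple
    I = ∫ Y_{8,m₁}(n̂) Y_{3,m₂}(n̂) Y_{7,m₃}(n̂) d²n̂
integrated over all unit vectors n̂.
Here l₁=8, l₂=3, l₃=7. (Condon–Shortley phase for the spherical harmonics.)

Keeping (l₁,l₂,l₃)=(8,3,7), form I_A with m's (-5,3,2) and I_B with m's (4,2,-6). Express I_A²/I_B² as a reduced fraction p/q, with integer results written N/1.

1650/529

Same 8,3,7: normalisation and zero-m 3j drop out of the ratio.
A: Δ: 4! 12! 2! / 19! → 1/5290740; sum: t=4:+1/104509440 = 1/104509440; 3j²(8 3 7; -5 3 2) = Δ·Π!·Σ² = 275/13566  (sign -1)
B: Δ: 4! 12! 2! / 19! → 1/5290740; sum: t=3:−1/479001600 t=4:+1/11496038400 = -23/11496038400; 3j²(8 3 7; 4 2 -6) = Δ·Π!·Σ² = 529/81396  (sign +1)
I_A²/I_B² = (275/13566)/(529/81396) = 1650/529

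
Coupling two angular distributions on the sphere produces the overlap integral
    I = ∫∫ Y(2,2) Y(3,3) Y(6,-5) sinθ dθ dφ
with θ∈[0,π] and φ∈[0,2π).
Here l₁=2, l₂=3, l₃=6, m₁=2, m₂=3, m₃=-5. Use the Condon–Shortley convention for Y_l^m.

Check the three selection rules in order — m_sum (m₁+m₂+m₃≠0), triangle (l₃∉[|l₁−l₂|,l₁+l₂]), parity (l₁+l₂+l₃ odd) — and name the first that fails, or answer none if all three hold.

triangle

Σmᵢ = 0  ✓
l₃∈[|l₁−l₂|,l₁+l₂]=[1,5], have l₃=6  ✗
Σlᵢ = 11 ⇒ odd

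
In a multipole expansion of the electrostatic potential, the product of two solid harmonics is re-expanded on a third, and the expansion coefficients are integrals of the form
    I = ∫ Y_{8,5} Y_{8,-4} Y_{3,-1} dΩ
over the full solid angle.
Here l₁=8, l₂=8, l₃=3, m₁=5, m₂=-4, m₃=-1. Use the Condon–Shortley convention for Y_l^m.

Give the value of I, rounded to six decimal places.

L=19 odd ⇒ parity kills the (l;000) factor ⇒ I = 0

0.000000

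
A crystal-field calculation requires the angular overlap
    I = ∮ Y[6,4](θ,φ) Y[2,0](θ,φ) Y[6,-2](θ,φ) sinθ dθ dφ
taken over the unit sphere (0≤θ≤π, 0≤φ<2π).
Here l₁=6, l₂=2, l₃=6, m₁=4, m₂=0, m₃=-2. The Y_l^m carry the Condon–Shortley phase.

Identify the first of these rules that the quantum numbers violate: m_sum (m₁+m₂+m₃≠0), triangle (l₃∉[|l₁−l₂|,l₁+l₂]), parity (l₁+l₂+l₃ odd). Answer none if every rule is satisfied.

Σmᵢ = 2  ✗
l₃∈[|l₁−l₂|,l₁+l₂]=[4,8], have l₃=6
Σlᵢ = 14 ⇒ even

m_sum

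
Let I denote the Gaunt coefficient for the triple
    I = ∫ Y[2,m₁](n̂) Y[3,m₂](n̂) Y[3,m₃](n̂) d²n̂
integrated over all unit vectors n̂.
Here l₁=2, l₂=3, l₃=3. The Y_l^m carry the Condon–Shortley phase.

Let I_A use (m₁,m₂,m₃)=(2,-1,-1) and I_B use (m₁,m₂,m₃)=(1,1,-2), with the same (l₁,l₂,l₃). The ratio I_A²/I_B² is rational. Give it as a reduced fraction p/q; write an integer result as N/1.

Same 2,3,3: normalisation and zero-m 3j drop out of the ratio.
A: Δ: 2! 2! 4! / 9! → 1/3780; sum: t=0:+1/16 = 1/16; 3j²(2 3 3; 2 -1 -1) = Δ·Π!·Σ² = 2/35  (sign +1)
B: Δ: 2! 2! 4! / 9! → 1/3780; sum: t=0:+1/48 t=1:−1/12 = -1/16; 3j²(2 3 3; 1 1 -2) = Δ·Π!·Σ² = 1/28  (sign +1)
I_A²/I_B² = (2/35)/(1/28) = 8/5

8/5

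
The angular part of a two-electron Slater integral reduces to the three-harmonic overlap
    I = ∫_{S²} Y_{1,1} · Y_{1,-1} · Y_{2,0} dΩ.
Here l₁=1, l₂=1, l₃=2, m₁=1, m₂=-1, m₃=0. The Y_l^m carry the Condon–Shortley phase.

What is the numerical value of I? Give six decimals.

Rules hold: Σm=0, L=4 even, 0≤2≤2.
N = 3·3·5 = 45
Δ = 0!·2!·2!/5! = 1/30
Racah Σ t=0..0: t=0:+1/1 = 1/1
⇒ 3j(1 1 2; 0 0 0)² = 2/15, sgn +1
Racah Σ t=0..0: t=0:+1/4 = 1/4
⇒ 3j(1 1 2; 1 -1 0)² = 1/30, sgn +1
4πI² = N·(3j₀)²·(3jₘ)² = 1/5
I = +1·√(0.2/4π) = 0.12615663

0.126157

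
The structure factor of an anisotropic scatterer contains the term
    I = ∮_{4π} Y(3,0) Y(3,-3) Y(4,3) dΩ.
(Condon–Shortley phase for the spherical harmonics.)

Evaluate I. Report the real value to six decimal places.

0.203551

Rules hold: Σm=0, L=10 even, 0≤4≤6.
N = 7·7·9 = 441
Δ = 2!·4!·4!/11! = 1/34650
Racah Σ t=0..2: t=0:+1/72 t=1:−1/16 t=2:+1/72 = -5/144
⇒ 3j(3 3 4; 0 0 0)² = 2/77, sgn -1
Racah Σ t=0..0: t=0:+1/288 = 1/288
⇒ 3j(3 3 4; 0 -3 3)² = 1/22, sgn -1
4πI² = N·(3j₀)²·(3jₘ)² = 63/121
I = +1·√(0.520661/4π) = 0.20355073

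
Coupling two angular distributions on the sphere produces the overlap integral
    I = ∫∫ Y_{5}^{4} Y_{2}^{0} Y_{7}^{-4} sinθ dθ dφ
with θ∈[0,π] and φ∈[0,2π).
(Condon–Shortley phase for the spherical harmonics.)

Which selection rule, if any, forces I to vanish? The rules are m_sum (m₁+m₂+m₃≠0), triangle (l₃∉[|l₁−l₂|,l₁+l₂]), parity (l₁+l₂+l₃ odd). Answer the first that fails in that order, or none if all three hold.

azimuthal sum: 4 + 0 − 4 = 0  ✓
3 ≤ 7 ≤ 7 (triangle on l)  ✓
L = 5 + 2 + 7 = 14 (even)  ✓

none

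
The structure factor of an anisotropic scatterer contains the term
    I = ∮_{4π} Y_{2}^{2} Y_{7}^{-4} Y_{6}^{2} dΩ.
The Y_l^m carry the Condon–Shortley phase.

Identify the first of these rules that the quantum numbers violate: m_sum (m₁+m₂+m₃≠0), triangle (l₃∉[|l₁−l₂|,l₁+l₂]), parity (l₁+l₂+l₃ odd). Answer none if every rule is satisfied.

Σmᵢ = 0  ✓
l₃∈[|l₁−l₂|,l₁+l₂]=[5,9], have l₃=6  ✓
Σlᵢ = 15 ⇒ odd  ✗

parity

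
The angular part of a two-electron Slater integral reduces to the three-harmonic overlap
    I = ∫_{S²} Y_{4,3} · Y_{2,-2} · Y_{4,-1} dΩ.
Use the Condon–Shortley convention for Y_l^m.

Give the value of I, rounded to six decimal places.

0.159270

Checks pass: Σm=0; 10 even; l₃=4∈[2,6].
(2·4+1)(2·2+1)(2·4+1) = 405
Δ: 2! 6! 2! / 11! → 1/13860
sum: t=0:+1/192 t=1:−1/36 t=2:+1/192 = -5/288
3j²(4 2 4; 0 0 0) = Δ·Π!·Σ² = 20/693  (sign -1)
sum: t=0:+1/480 = 1/480
3j²(4 2 4; 3 -2 -1) = Δ·Π!·Σ² = 3/110  (sign -1)
combine: 4πI² = 405·20/693·3/110 = 270/847
take √, sign +1: I = 0.15927046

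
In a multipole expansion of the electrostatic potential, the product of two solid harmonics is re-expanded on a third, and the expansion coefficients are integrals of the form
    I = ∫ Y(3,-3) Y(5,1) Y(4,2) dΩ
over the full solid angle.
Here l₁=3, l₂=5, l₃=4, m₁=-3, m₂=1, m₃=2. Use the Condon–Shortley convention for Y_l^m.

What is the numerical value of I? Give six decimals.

m-sum 0 ✓  L=12 even ✓  2≤4≤8 ✓
Π(2lᵢ+1) = 7×11×9 = 693
triangle coeff Δ(3,5,4) = 1/180180
Σ_t [1,3]: t=1:−1/576 t=2:+1/144 t=3:−1/576 = 1/288
(3j)²=20/1001 [(3 5 4; 0 0 0)], sign=+1
Σ_t [4,4]: t=4:+1/2304 = 1/2304
(3j)²=75/4004 [(3 5 4; -3 1 2)], sign=+1
⇒ 4πI² = 3375/13013
I = (+1)√(3375/13013/(4π)) = 0.14366244

0.143662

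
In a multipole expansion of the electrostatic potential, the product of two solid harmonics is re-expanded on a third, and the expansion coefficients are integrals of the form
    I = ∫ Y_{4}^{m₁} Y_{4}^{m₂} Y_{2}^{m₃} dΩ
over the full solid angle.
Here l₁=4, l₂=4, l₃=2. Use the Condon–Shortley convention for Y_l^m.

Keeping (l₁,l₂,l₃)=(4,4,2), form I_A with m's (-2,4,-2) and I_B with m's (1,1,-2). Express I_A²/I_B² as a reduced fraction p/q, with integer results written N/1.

7/25

Same 4,4,2: normalisation and zero-m 3j drop out of the ratio.
A: Δ: 6! 2! 2! / 11! → 1/13860; sum: t=6:+1/2880 = 1/2880; 3j²(4 4 2; -2 4 -2) = Δ·Π!·Σ² = 2/165  (sign +1)
B: Δ: 6! 2! 2! / 11! → 1/13860; sum: t=3:−1/144 = -1/144; 3j²(4 4 2; 1 1 -2) = Δ·Π!·Σ² = 10/231  (sign -1)
I_A²/I_B² = (2/165)/(10/231) = 7/25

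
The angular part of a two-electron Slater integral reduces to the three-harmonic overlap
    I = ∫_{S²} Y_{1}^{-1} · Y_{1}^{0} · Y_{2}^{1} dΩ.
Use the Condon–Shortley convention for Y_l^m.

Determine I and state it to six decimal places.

-0.218510

Rules hold: Σm=0, L=4 even, 0≤2≤2.
N = 3·3·5 = 45
Δ = 0!·2!·2!/5! = 1/30
Racah Σ t=0..0: t=0:+1/1 = 1/1
⇒ 3j(1 1 2; 0 0 0)² = 2/15, sgn +1
Racah Σ t=0..0: t=0:+1/2 = 1/2
⇒ 3j(1 1 2; -1 0 1)² = 1/10, sgn -1
4πI² = N·(3j₀)²·(3jₘ)² = 3/5
I = -1·√(0.6/4π) = -0.21850969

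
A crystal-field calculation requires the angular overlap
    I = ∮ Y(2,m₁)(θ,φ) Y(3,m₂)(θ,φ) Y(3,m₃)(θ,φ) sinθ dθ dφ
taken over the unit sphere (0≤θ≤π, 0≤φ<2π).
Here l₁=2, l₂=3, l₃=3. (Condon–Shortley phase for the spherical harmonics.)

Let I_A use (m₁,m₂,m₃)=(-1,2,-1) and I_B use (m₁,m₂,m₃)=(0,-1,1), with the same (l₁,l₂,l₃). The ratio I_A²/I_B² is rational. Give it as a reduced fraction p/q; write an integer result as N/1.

5/3

Same 2,3,3: normalisation and zero-m 3j drop out of the ratio.
A: Δ: 2! 2! 4! / 9! → 1/3780; sum: t=1:−1/48 t=2:+1/12 = 1/16; 3j²(2 3 3; -1 2 -1) = Δ·Π!·Σ² = 1/28  (sign +1)
B: Δ: 2! 2! 4! / 9! → 1/3780; sum: t=0:+1/16 t=1:−1/6 t=2:+1/96 = -3/32; 3j²(2 3 3; 0 -1 1) = Δ·Π!·Σ² = 3/140  (sign -1)
I_A²/I_B² = (1/28)/(3/140) = 5/3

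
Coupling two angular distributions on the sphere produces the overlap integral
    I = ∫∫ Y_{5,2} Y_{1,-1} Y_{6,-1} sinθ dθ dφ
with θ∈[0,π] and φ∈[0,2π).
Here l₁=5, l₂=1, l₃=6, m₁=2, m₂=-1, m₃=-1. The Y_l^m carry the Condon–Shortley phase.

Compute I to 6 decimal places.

-0.129207

m-sum 0 ✓  L=12 even ✓  4≤6≤6 ✓
Π(2lᵢ+1) = 11×3×13 = 429
triangle coeff Δ(5,1,6) = 1/858
Σ_t [0,0]: t=0:+1/14400 = 1/14400
(3j)²=6/143 [(5 1 6; 0 0 0)], sign=+1
Σ_t [0,0]: t=0:+1/60480 = 1/60480
(3j)²=5/429 [(5 1 6; 2 -1 -1)], sign=-1
⇒ 4πI² = 30/143
I = (-1)√(30/143/(4π)) = -0.12920749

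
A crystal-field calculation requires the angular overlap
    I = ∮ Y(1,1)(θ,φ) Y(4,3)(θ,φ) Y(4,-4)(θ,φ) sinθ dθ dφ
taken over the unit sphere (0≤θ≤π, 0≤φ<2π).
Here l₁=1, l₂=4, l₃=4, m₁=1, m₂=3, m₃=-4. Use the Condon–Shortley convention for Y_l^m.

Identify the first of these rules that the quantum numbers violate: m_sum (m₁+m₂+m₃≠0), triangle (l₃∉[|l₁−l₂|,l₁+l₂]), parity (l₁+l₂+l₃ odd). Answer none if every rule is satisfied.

Σmᵢ = 0  ✓
l₃∈[|l₁−l₂|,l₁+l₂]=[3,5], have l₃=4  ✓
Σlᵢ = 9 ⇒ odd  ✗

parity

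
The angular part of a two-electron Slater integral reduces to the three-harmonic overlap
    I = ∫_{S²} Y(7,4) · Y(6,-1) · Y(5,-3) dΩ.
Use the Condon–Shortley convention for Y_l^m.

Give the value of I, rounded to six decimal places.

Rules hold: Σm=0, L=18 even, 1≤5≤13.
N = 15·13·11 = 2145
Δ = 8!·6!·4!/19! = 1/174594420
Racah Σ t=2..6: t=2:+1/4147200 t=3:−1/207360 t=4:+1/82944 t=5:−1/207360 t=6:+1/4147200 = 1/345600
⇒ 3j(7 6 5; 0 0 0)² = 420/46189, sgn -1
Racah Σ t=1..3: t=1:−1/5806080 t=2:+1/1036800 t=3:−1/2073600 = 1/3225600
⇒ 3j(7 6 5; 4 -1 -3)² = 27/4199, sgn +1
4πI² = N·(3j₀)²·(3jₘ)² = 170100/1356277
I = -1·√(0.125417/4π) = -0.09990173

-0.099902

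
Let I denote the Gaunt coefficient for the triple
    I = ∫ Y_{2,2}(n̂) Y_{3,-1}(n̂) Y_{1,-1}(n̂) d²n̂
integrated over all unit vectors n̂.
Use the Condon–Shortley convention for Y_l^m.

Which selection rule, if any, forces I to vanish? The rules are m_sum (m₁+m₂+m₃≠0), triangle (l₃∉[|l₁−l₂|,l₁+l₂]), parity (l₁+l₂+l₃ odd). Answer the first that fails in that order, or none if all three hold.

none

azimuthal sum: 2 − 1 − 1 = 0  ✓
1 ≤ 1 ≤ 5 (triangle on l)  ✓
L = 2 + 3 + 1 = 6 (even)  ✓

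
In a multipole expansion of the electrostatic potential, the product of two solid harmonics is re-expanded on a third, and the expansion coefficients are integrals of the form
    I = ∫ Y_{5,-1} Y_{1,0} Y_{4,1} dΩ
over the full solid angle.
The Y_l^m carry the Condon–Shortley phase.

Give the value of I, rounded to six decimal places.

Rules hold: Σm=0, L=10 even, 4≤4≤6.
N = 11·3·9 = 297
Δ = 2!·8!·0!/11! = 1/495
Racah Σ t=1..1: t=1:−1/576 = -1/576
⇒ 3j(5 1 4; 0 0 0)² = 5/99, sgn -1
Racah Σ t=1..1: t=1:−1/720 = -1/720
⇒ 3j(5 1 4; -1 0 1)² = 8/165, sgn +1
4πI² = N·(3j₀)²·(3jₘ)² = 8/11
I = -1·√(0.727273/4π) = -0.24057125

-0.240571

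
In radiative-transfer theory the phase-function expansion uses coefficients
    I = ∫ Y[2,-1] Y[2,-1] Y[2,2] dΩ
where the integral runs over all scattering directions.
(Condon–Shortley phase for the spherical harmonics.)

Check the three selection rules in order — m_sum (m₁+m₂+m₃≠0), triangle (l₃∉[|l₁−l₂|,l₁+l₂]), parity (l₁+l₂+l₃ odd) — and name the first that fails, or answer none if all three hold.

azimuthal sum: -1 − 1 + 2 = 0  ✓
0 ≤ 2 ≤ 4 (triangle on l)  ✓
L = 2 + 2 + 2 = 6 (even)  ✓

none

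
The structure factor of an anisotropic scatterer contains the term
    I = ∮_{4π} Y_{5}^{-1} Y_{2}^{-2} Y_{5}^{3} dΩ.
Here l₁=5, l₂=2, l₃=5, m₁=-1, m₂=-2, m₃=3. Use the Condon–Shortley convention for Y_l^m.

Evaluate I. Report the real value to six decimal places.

Checks pass: Σm=0; 12 even; l₃=5∈[3,7].
(2·5+1)(2·2+1)(2·5+1) = 605
Δ: 2! 8! 2! / 13! → 1/38610
sum: t=0:+1/2880 t=1:−1/576 t=2:+1/2880 = -1/960
3j²(5 2 5; 0 0 0) = Δ·Π!·Σ² = 10/429  (sign +1)
sum: t=0:+1/5760 = 1/5760
3j²(5 2 5; -1 -2 3) = Δ·Π!·Σ² = 56/2145  (sign +1)
combine: 4πI² = 605·10/429·56/2145 = 560/1521
take √, sign +1: I = 0.17116875

0.171169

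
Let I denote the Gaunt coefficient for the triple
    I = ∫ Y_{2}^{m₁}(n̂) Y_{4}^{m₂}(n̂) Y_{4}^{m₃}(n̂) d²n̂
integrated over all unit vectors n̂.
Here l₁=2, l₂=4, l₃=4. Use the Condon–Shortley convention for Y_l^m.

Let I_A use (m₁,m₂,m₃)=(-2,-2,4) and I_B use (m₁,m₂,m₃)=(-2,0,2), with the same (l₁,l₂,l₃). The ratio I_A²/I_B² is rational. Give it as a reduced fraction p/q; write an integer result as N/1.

Shared (l₁,l₂,l₃)=(2,4,4): N and (l;000)² cancel in I_A²/I_B².
A: Δ = 2!·2!·6!/11! = 1/13860; Racah Σ t=2..2: t=2:+1/2880 = 1/2880; ⇒ 3j(2 4 4; -2 -2 4)² = 2/165, sgn +1
B: Δ = 2!·2!·6!/11! = 1/13860; Racah Σ t=2..2: t=2:+1/192 = 1/192; ⇒ 3j(2 4 4; -2 0 2)² = 3/77, sgn +1
I_A²/I_B² = (2/165)/(3/77) = 14/45

14/45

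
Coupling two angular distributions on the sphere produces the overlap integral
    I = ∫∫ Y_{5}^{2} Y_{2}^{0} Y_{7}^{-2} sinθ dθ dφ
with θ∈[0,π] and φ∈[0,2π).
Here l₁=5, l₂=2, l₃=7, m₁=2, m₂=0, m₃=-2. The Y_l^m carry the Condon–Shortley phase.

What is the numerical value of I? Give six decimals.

0.215014

Rules hold: Σm=0, L=14 even, 3≤7≤7.
N = 11·5·15 = 825
Δ = 0!·10!·4!/15! = 1/15015
Racah Σ t=0..0: t=0:+1/57600 = 1/57600
⇒ 3j(5 2 7; 0 0 0)² = 21/715, sgn -1
Racah Σ t=0..0: t=0:+1/120960 = 1/120960
⇒ 3j(5 2 7; 2 0 -2)² = 24/1001, sgn -1
4πI² = N·(3j₀)²·(3jₘ)² = 1080/1859
I = +1·√(0.580958/4π) = 0.21501425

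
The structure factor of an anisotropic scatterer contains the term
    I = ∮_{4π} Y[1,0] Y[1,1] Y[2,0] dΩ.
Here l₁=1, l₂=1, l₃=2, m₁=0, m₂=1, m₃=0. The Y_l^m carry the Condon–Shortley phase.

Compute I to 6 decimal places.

0 + 1 + 0 = 1 ≠ 0: azimuthal integral kills it; I = 0

0.000000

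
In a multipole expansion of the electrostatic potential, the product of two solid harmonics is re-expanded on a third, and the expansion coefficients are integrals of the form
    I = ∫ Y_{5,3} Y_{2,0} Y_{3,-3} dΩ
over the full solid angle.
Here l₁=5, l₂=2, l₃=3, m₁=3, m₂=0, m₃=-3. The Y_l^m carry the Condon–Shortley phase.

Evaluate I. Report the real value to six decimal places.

-0.126792

Rules hold: Σm=0, L=10 even, 3≤3≤7.
N = 11·5·7 = 385
Δ = 4!·6!·0!/11! = 1/2310
Racah Σ t=2..2: t=2:+1/144 = 1/144
⇒ 3j(5 2 3; 0 0 0)² = 10/231, sgn -1
Racah Σ t=2..2: t=2:+1/2880 = 1/2880
⇒ 3j(5 2 3; 3 0 -3)² = 2/165, sgn +1
4πI² = N·(3j₀)²·(3jₘ)² = 20/99
I = -1·√(0.20202/4π) = -0.12679218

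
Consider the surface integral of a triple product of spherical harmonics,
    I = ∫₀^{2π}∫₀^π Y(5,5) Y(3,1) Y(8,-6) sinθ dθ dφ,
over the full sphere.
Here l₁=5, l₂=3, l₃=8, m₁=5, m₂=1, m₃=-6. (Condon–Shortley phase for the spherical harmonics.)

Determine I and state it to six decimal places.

0.132830

Checks pass: Σm=0; 16 even; l₃=8∈[2,8].
(2·5+1)(2·3+1)(2·8+1) = 1309
Δ: 0! 10! 6! / 17! → 1/136136
sum: t=0:+1/518400 = 1/518400
3j²(5 3 8; 0 0 0) = Δ·Π!·Σ² = 56/2431  (sign +1)
sum: t=0:+1/174182400 = 1/174182400
3j²(5 3 8; 5 1 -6) = Δ·Π!·Σ² = 1/136  (sign +1)
combine: 4πI² = 1309·56/2431·1/136 = 49/221
take √, sign +1: I = 0.13283024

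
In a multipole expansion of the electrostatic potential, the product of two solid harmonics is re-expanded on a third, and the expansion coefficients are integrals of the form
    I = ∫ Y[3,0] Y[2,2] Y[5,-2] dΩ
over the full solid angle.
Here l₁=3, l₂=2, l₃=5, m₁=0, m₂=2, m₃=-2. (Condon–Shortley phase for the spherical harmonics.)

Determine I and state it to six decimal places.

Rules hold: Σm=0, L=10 even, 1≤5≤5.
N = 7·5·11 = 385
Δ = 0!·6!·4!/11! = 1/2310
Racah Σ t=0..0: t=0:+1/144 = 1/144
⇒ 3j(3 2 5; 0 0 0)² = 10/231, sgn -1
Racah Σ t=0..0: t=0:+1/864 = 1/864
⇒ 3j(3 2 5; 0 2 -2)² = 1/66, sgn -1
4πI² = N·(3j₀)²·(3jₘ)² = 25/99
I = +1·√(0.252525/4π) = 0.14175797

0.141758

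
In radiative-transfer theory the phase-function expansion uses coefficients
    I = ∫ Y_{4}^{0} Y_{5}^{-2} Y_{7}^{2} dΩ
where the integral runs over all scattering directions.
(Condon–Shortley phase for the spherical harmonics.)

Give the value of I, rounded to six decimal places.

0.037709

Rules hold: Σm=0, L=16 even, 1≤7≤9.
N = 9·11·15 = 1485
Δ = 2!·6!·8!/17! = 1/6126120
Racah Σ t=0..2: t=0:+1/69120 t=1:−1/20736 t=2:+1/69120 = -1/51840
⇒ 3j(4 5 7; 0 0 0)² = 280/21879, sgn +1
Racah Σ t=0..2: t=0:+1/69120 t=1:−1/51840 t=2:+1/483840 = -1/362880
⇒ 3j(4 5 7; 0 -2 2)² = 16/17017, sgn +1
4πI² = N·(3j₀)²·(3jₘ)² = 9600/537251
I = +1·√(0.0178687/4π) = 0.03770874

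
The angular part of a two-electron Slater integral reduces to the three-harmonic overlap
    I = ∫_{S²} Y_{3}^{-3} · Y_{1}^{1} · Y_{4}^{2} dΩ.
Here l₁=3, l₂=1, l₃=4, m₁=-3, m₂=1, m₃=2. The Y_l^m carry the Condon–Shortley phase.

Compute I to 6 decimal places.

0.061558

m-sum 0 ✓  L=8 even ✓  2≤4≤4 ✓
Π(2lᵢ+1) = 7×3×9 = 189
triangle coeff Δ(3,1,4) = 1/252
Σ_t [0,0]: t=0:+1/36 = 1/36
(3j)²=4/63 [(3 1 4; 0 0 0)], sign=+1
Σ_t [0,0]: t=0:+1/1440 = 1/1440
(3j)²=1/252 [(3 1 4; -3 1 2)], sign=+1
⇒ 4πI² = 1/21
I = (+1)√(1/21/(4π)) = 0.06155813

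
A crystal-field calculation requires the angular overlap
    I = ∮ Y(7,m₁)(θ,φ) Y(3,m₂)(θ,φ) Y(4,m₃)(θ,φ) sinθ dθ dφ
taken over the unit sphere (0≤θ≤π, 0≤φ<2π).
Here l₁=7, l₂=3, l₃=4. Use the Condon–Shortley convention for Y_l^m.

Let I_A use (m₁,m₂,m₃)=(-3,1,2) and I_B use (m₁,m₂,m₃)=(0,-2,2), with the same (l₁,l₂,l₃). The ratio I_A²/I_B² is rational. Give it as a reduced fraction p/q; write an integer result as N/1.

Same 7,3,4: normalisation and zero-m 3j drop out of the ratio.
A: Δ: 6! 8! 0! / 15! → 1/45045; sum: t=4:+1/69120 = 1/69120; 3j²(7 3 4; -3 1 2) = Δ·Π!·Σ² = 4/143  (sign +1)
B: Δ: 6! 8! 0! / 15! → 1/45045; sum: t=1:−1/172800 = -1/172800; 3j²(7 3 4; 0 -2 2) = Δ·Π!·Σ² = 7/2145  (sign -1)
I_A²/I_B² = (4/143)/(7/2145) = 60/7

60/7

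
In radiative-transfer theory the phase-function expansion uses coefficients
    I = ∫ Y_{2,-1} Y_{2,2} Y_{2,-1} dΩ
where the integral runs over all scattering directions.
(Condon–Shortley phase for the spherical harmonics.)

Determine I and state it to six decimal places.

m-sum 0 ✓  L=6 even ✓  0≤2≤4 ✓
Π(2lᵢ+1) = 5×5×5 = 125
triangle coeff Δ(2,2,2) = 1/630
Σ_t [0,2]: t=0:+1/8 t=1:−1/1 t=2:+1/8 = -3/4
(3j)²=2/35 [(2 2 2; 0 0 0)], sign=-1
Σ_t [2,2]: t=2:+1/4 = 1/4
(3j)²=3/35 [(2 2 2; -1 2 -1)], sign=-1
⇒ 4πI² = 30/49
I = (+1)√(30/49/(4π)) = 0.22072812

0.220728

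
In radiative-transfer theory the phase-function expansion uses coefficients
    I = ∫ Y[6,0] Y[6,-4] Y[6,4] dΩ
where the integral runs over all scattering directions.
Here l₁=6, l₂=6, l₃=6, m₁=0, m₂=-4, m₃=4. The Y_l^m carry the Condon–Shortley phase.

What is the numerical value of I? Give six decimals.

m-sum 0 ✓  L=18 even ✓  0≤6≤12 ✓
Π(2lᵢ+1) = 13×13×13 = 2197
triangle coeff Δ(6,6,6) = 1/325909584
Σ_t [0,6]: t=0:+1/373248000 t=1:−1/1728000 t=2:+1/110592 t=3:−1/46656 t=4:+1/110592 t=5:−1/1728000 t=6:+1/373248000 = -7/1555200
(3j)²=400/46189 [(6 6 6; 0 0 0)], sign=-1
Σ_t [0,2]: t=0:+1/24883200 t=1:−1/1728000 t=2:+1/1658880 = 1/15552000
(3j)²=16/46189 [(6 6 6; 0 -4 4)], sign=+1
⇒ 4πI² = 83200/12623809
I = (-1)√(83200/12623809/(4π)) = -0.02290137

-0.022901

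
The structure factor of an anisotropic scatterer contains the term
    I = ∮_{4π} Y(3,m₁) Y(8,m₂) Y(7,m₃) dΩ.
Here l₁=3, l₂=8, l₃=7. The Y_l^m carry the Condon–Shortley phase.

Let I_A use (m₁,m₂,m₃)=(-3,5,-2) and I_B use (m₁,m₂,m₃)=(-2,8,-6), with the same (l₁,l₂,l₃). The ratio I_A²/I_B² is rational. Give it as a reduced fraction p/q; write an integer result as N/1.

Same 3,8,7: normalisation and zero-m 3j drop out of the ratio.
A: Δ: 4! 2! 12! / 19! → 1/5290740; sum: t=4:+1/104509440 = 1/104509440; 3j²(3 8 7; -3 5 -2) = Δ·Π!·Σ² = 275/13566  (sign -1)
B: Δ: 4! 2! 12! / 19! → 1/5290740; sum: t=4:+1/11496038400 = 1/11496038400; 3j²(3 8 7; -2 8 -6) = Δ·Π!·Σ² = 65/2907  (sign -1)
I_A²/I_B² = (275/13566)/(65/2907) = 165/182

165/182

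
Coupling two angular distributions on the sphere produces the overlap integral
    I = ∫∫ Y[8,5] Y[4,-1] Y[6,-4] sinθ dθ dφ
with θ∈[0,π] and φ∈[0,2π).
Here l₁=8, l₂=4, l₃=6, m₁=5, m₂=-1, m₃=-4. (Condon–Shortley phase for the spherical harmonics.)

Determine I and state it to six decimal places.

-0.007283

Checks pass: Σm=0; 18 even; l₃=6∈[4,12].
(2·8+1)(2·4+1)(2·6+1) = 1989
Δ: 6! 10! 2! / 19! → 1/23279256
sum: t=2:+1/1658880 t=3:−1/518400 t=4:+1/1658880 = -1/1382400
3j²(8 4 6; 0 0 0) = Δ·Π!·Σ² = 504/46189  (sign -1)
sum: t=1:−1/19353600 t=2:+1/17418240 t=3:−1/261273600 = 1/522547200
3j²(8 4 6; 5 -1 -4) = Δ·Π!·Σ² = 5/162792  (sign +1)
combine: 4πI² = 1989·504/46189·5/162792 = 45/67507
take √, sign -1: I = -0.00728328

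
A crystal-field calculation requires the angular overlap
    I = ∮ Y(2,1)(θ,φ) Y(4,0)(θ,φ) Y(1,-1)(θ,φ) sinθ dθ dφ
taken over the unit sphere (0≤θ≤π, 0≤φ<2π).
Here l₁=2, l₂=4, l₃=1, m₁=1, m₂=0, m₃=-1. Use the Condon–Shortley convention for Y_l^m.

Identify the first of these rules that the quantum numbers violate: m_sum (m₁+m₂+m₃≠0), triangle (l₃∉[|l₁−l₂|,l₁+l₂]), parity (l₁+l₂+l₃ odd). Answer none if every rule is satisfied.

triangle

Σmᵢ = 0  ✓
l₃∈[|l₁−l₂|,l₁+l₂]=[2,6], have l₃=1  ✗
Σlᵢ = 7 ⇒ odd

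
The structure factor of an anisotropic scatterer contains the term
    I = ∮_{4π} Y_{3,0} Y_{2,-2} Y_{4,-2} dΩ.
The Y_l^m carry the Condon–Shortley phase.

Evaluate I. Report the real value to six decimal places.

m-sum = 0 − 2 − 2 = -4 ≠ 0 ⇒ I = 0

0.000000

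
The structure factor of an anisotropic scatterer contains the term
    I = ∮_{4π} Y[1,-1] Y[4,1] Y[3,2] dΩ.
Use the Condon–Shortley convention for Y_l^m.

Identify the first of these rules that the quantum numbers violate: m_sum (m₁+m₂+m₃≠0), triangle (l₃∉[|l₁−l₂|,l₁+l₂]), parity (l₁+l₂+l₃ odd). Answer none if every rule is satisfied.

Σmᵢ = 2  ✗
l₃∈[|l₁−l₂|,l₁+l₂]=[3,5], have l₃=3
Σlᵢ = 8 ⇒ even

m_sum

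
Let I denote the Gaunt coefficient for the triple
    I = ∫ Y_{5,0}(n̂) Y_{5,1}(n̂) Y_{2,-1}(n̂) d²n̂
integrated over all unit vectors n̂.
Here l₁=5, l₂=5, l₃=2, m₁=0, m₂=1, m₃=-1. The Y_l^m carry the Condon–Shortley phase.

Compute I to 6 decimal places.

-0.036166

m-sum 0 ✓  L=12 even ✓  0≤2≤10 ✓
Π(2lᵢ+1) = 11×11×5 = 605
triangle coeff Δ(5,5,2) = 1/38610
Σ_t [3,5]: t=3:−1/2880 t=4:+1/576 t=5:−1/2880 = 1/960
(3j)²=10/429 [(5 5 2; 0 0 0)], sign=+1
Σ_t [4,5]: t=4:+1/1152 t=5:−1/1440 = 1/5760
(3j)²=1/858 [(5 5 2; 0 1 -1)], sign=-1
⇒ 4πI² = 25/1521
I = (-1)√(25/1521/(4π)) = -0.03616600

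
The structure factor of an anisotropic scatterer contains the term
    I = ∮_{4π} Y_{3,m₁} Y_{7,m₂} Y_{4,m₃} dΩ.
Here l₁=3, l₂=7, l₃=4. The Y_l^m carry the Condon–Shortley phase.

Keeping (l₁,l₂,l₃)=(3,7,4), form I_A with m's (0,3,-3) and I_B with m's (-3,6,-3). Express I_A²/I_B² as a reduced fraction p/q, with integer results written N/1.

40/143

Shared (l₁,l₂,l₃)=(3,7,4): N and (l;000)² cancel in I_A²/I_B².
A: Δ = 6!·0!·8!/15! = 1/45045; Racah Σ t=3..3: t=3:−1/181440 = -1/181440; ⇒ 3j(3 7 4; 0 3 -3)² = 32/3003, sgn +1
B: Δ = 6!·0!·8!/15! = 1/45045; Racah Σ t=6..6: t=6:+1/3628800 = 1/3628800; ⇒ 3j(3 7 4; -3 6 -3)² = 4/105, sgn -1
I_A²/I_B² = (32/3003)/(4/105) = 40/143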